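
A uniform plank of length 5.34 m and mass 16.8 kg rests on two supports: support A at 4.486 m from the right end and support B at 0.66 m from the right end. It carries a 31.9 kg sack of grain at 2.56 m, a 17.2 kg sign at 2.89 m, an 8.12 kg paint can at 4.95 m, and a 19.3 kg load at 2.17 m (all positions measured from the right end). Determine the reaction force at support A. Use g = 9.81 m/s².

R_A ≈ 504 N

Take moments about support B.
Beam weight: 16.8 × 9.81 = 164.8 N down at 2.67 m → arm 2.01 m, τ = 164.8 × 2.01 = 331.2 N·m counterclockwise.
Sack of grain: 31.9 × 9.81 = 312.9 N down at 2.56 m → arm 1.9 m, τ = 312.9 × 1.9 = 594.5 N·m counterclockwise.
Sign: 17.2 × 9.81 = 168.7 N down at 2.89 m → arm 2.23 m, τ = 168.7 × 2.23 = 376.2 N·m counterclockwise.
Paint can: 8.12 × 9.81 = 79.66 N down at 4.95 m → arm 4.29 m, τ = 79.66 × 4.29 = 341.7 N·m counterclockwise.
Load: 19.3 × 9.81 = 189.3 N down at 2.17 m → arm 1.51 m, τ = 189.3 × 1.51 = 285.8 N·m counterclockwise.
Net load moment about support B = 1929 N·m counterclockwise.
Reaction R at support A is upward at 4.486 m, arm 3.826 m → moment R × 3.826 clockwise.
Setting net torque to zero: R × 3.826 = 1929 → R = 504 N.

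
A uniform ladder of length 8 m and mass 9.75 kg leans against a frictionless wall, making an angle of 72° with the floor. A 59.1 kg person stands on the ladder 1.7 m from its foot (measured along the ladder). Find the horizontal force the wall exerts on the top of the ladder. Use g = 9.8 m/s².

Take moments about the foot of the ladder.
Ladder weight 9.75×9.8 = 95.55 N acts at 4 m along the ladder; its horizontal arm is 4·cos72° = 1.236 m → τ = 118.1 N·m clockwise.
Person: 59.1×9.8 = 579.2 N at 1.7 m → arm 0.5253 m → τ = 304.3 N·m clockwise.
Wall normal N acts horizontally at the top; its moment arm is the height L sinθ = 8·sin72° = 7.608 m, counterclockwise.
For rotational equilibrium, N × 7.608 = 422.4, so N = 55.5 N.

N_wall ≈ 55.5 N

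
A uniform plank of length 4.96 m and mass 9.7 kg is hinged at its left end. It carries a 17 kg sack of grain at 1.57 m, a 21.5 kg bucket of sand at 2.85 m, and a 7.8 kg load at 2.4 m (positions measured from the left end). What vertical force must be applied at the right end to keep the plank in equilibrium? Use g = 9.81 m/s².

F ≈ 259 N

Take moments about the left end.
Beam weight: 9.7 × 9.81 = 95.16 N down at 2.48 m → arm 2.48 m, τ = 95.16 × 2.48 = 236 N·m clockwise.
Sack of grain: 17 × 9.81 = 166.8 N down at 1.57 m → arm 1.57 m, τ = 166.8 × 1.57 = 261.9 N·m clockwise.
Bucket of sand: 21.5 × 9.81 = 210.9 N down at 2.85 m → arm 2.85 m, τ = 210.9 × 2.85 = 601.1 N·m clockwise.
Load: 7.8 × 9.81 = 76.52 N down at 2.4 m → arm 2.4 m, τ = 76.52 × 2.4 = 183.6 N·m clockwise.
Net moment of the loads = 1283 N·m clockwise.
The upward force F acts at the right end, arm 4.96 m, giving F × 4.96 counterclockwise.
Setting net torque to zero: F × 4.96 = 1283 → F = 1283 / 4.96 = 259 N.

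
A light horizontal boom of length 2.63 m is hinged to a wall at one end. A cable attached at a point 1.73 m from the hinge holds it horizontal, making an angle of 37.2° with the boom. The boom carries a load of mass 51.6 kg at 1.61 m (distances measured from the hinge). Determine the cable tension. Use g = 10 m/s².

T ≈ 794 N

Choose the hinge as the axis so the unknown hinge reaction has zero arm there.
Load: 51.6 × 10 = 516 N down at 1.61 m → arm 1.61 m, τ = 516 × 1.61 = 830.8 N·m clockwise.
Total clockwise load moment = 830.8 N·m.
The cable tension T acts at 1.73 m; only its component perpendicular to the boom, T sinθ, produces torque. sin 37.2° = 0.6046.
For rotational equilibrium, T × 1.73 × 0.6046 = 830.8, so T = 830.8 / 1.046 = 794 N.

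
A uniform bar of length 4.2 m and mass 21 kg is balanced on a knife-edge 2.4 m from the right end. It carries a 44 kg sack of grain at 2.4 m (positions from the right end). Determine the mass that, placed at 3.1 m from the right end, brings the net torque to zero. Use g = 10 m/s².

Sum moments about the knife-edge (at 2.4 m from the right end) (the support reaction has zero arm there).
Beam weight: 21 × 10 = 210 N down at 2.1 m → arm 0.3 m, τ = 210 × 0.3 = 63 N·m clockwise.
Sack of grain: acts at the knife-edge, moment arm 0 → no torque.
Net moment of known loads = 63 N·m clockwise.
An unknown mass m at 3.1 m has arm 0.7 m; its moment is m·g·0.7 counterclockwise.
Balancing moments: m × 10 × 0.7 = 63, giving m = 63 / (10 × 0.7) = 9 kg.

m ≈ 9 kg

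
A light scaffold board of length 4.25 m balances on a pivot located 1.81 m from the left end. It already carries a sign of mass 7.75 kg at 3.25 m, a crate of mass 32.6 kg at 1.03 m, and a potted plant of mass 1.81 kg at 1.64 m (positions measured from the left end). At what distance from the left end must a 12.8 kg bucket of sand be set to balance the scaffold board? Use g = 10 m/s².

x ≈ 2.95 m from the left end

Taking torques about the pivot (at 1.81 m from the left end):
Sign: 7.75 × 10 = 77.5 N down at 3.25 m → arm 1.44 m, τ = 77.5 × 1.44 = 111.6 N·m clockwise.
Crate: 32.6 × 10 = 326 N down at 1.03 m → arm 0.78 m, τ = 326 × 0.78 = 254.3 N·m counterclockwise.
Potted plant: 1.81 × 10 = 18.1 N down at 1.64 m → arm 0.17 m, τ = 18.1 × 0.17 = 3.077 N·m counterclockwise.
Net moment of existing loads = 145.8 N·m counterclockwise.
The bucket of sand weighs 12.8 × 10 = 128 N and must supply an equal clockwise moment, so its lever arm about the pivot is 145.8 / 128 = 1.14 m.
That puts it at 1.81 + 1.14 = 2.95 m from the left end.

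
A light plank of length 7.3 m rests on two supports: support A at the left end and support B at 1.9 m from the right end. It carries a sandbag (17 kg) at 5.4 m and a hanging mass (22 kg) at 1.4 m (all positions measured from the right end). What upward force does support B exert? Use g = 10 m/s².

Choose support A as the axis so its reaction then has zero moment arm.
Sandbag: 17 × 10 = 170 N down at 5.4 m → arm 1.9 m, τ = 170 × 1.9 = 323 N·m clockwise.
Hanging mass: 22 × 10 = 220 N down at 1.4 m → arm 5.9 m, τ = 220 × 5.9 = 1298 N·m clockwise.
Net load moment about support A = 1621 N·m clockwise.
Reaction R at support B is upward at 1.9 m, arm 5.4 m → moment R × 5.4 counterclockwise.
For rotational equilibrium, R × 5.4 = 1621, so R = 300 N.

R_B ≈ 300 N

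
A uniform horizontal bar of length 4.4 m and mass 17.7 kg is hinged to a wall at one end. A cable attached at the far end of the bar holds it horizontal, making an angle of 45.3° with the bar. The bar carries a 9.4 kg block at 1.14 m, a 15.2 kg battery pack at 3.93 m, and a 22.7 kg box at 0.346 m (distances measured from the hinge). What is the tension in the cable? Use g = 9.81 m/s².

T ≈ 368 N

Choose the hinge as the axis so the unknown hinge reaction has zero arm there.
Beam weight: 17.7 × 9.81 = 173.6 N down at 2.2 m → arm 2.2 m, τ = 173.6 × 2.2 = 381.9 N·m clockwise.
Block: 9.4 × 9.81 = 92.21 N down at 1.14 m → arm 1.14 m, τ = 92.21 × 1.14 = 105.1 N·m clockwise.
Battery pack: 15.2 × 9.81 = 149.1 N down at 3.93 m → arm 3.93 m, τ = 149.1 × 3.93 = 586 N·m clockwise.
Box: 22.7 × 9.81 = 222.7 N down at 0.346 m → arm 0.346 m, τ = 222.7 × 0.346 = 77.05 N·m clockwise.
Total clockwise load moment = 1150 N·m.
The cable tension T acts at 4.4 m; only its component perpendicular to the bar, T sinθ, produces torque. sin 45.3° = 0.7108.
Στ = 0 ⇒ T × 4.4 × 0.7108 = 1150 ⇒ T = 1150 / 3.128 = 368 N.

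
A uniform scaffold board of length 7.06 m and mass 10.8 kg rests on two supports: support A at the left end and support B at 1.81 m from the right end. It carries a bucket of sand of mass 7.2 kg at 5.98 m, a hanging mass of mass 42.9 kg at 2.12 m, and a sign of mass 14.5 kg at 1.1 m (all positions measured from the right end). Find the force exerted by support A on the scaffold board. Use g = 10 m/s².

R_A ≈ 98.3 N

Taking torques about support B:
Beam weight: 10.8 × 10 = 108 N down at 3.53 m → arm 1.72 m, τ = 108 × 1.72 = 185.8 N·m counterclockwise.
Bucket of sand: 7.2 × 10 = 72 N down at 5.98 m → arm 4.17 m, τ = 72 × 4.17 = 300.2 N·m counterclockwise.
Hanging mass: 42.9 × 10 = 429 N down at 2.12 m → arm 0.31 m, τ = 429 × 0.31 = 133 N·m counterclockwise.
Sign: 14.5 × 10 = 145 N down at 1.1 m → arm 0.71 m, τ = 145 × 0.71 = 102.9 N·m clockwise.
Net load moment about support B = 516.1 N·m counterclockwise.
Reaction R at support A is upward at 7.06 m, arm 5.25 m → moment R × 5.25 clockwise.
Στ = 0 ⇒ R × 5.25 = 516.1 ⇒ R = 98.3 N.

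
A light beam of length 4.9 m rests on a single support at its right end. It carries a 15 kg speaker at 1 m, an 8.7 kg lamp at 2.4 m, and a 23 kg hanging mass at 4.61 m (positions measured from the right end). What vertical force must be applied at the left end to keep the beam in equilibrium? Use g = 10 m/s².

F ≈ 290 N

About the right end:
Speaker: 15 × 10 = 150 N down at 1 m → arm 1 m, τ = 150 × 1 = 150 N·m counterclockwise.
Lamp: 8.7 × 10 = 87 N down at 2.4 m → arm 2.4 m, τ = 87 × 2.4 = 208.8 N·m counterclockwise.
Hanging mass: 23 × 10 = 230 N down at 4.61 m → arm 4.61 m, τ = 230 × 4.61 = 1060 N·m counterclockwise.
Net moment of the loads = 1419 N·m counterclockwise.
The upward force F acts at the left end, arm 4.9 m, giving F × 4.9 clockwise.
Στ = 0 ⇒ F × 4.9 = 1419 ⇒ F = 1419 / 4.9 = 290 N.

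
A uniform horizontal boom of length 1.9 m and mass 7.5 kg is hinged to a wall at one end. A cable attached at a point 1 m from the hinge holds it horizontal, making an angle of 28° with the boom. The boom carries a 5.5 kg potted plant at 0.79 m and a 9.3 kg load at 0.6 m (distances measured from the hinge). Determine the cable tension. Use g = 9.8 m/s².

T ≈ 356 N

About the hinge:
Beam weight: 7.5 × 9.8 = 73.5 N down at 0.95 m → arm 0.95 m, τ = 73.5 × 0.95 = 69.83 N·m clockwise.
Potted plant: 5.5 × 9.8 = 53.9 N down at 0.79 m → arm 0.79 m, τ = 53.9 × 0.79 = 42.58 N·m clockwise.
Load: 9.3 × 9.8 = 91.14 N down at 0.6 m → arm 0.6 m, τ = 91.14 × 0.6 = 54.68 N·m clockwise.
Total clockwise load moment = 167.1 N·m.
The cable tension T acts at 1 m; only its component perpendicular to the boom, T sinθ, produces torque. sin 28° = 0.4695.
For rotational equilibrium, T × 1 × 0.4695 = 167.1, so T = 167.1 / 0.4695 = 356 N.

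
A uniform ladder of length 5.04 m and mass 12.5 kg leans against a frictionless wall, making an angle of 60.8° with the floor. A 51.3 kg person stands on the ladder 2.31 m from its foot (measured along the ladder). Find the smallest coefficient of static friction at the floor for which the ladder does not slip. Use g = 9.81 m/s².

μ_min ≈ 0.261

Take moments about the foot of the ladder.
Ladder weight 12.5×9.81 = 122.6 N acts at 2.52 m along the ladder; its horizontal arm is 2.52·cos60.8° = 1.229 m → τ = 150.7 N·m clockwise.
Person: 51.3×9.81 = 503.3 N at 2.31 m → arm 1.127 m → τ = 567.2 N·m clockwise.
Wall normal N acts horizontally at the top; its moment arm is the height L sinθ = 5.04·sin60.8° = 4.4 m, counterclockwise.
Balancing moments: N × 4.4 = 717.9, giving N = 163.2 N.
ΣFx = 0 ⇒ f = N_wall = 163.2 N. ΣFy = 0 ⇒ N_floor = 625.9 N.
μ_min = f / N_floor = 163.2 / 625.9 = 0.261.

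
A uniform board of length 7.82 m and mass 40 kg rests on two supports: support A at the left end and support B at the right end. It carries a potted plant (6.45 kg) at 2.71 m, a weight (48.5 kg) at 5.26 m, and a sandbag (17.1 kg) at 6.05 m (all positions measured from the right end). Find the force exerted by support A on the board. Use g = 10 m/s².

Choose support B as the axis so its reaction then has zero moment arm.
Beam weight: 40 × 10 = 400 N down at 3.91 m → arm 3.91 m, τ = 400 × 3.91 = 1564 N·m counterclockwise.
Potted plant: 6.45 × 10 = 64.5 N down at 2.71 m → arm 2.71 m, τ = 64.5 × 2.71 = 174.8 N·m counterclockwise.
Weight: 48.5 × 10 = 485 N down at 5.26 m → arm 5.26 m, τ = 485 × 5.26 = 2551 N·m counterclockwise.
Sandbag: 17.1 × 10 = 171 N down at 6.05 m → arm 6.05 m, τ = 171 × 6.05 = 1035 N·m counterclockwise.
Net load moment about support B = 5325 N·m counterclockwise.
Reaction R at support A is upward at 7.82 m, arm 7.82 m → moment R × 7.82 clockwise.
Setting net torque to zero: R × 7.82 = 5325 → R = 681 N.

R_A ≈ 681 N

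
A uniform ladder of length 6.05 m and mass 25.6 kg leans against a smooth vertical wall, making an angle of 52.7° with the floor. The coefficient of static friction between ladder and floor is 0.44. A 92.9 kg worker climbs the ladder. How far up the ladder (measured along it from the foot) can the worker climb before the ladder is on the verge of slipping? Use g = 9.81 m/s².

d ≈ 3.62 m

Taking torques about the foot of the ladder:
Ladder weight 25.6×9.81 = 251.1 N acts at 3.025 m along the ladder; its horizontal arm is 3.025·cos52.7° = 1.833 m → τ = 460.3 N·m clockwise.
Worker weight 92.9×9.81 = 911.3 N at distance d → arm d·cos52.7° → τ = 911.3·d·0.606 clockwise.
Wall normal N at the top has arm L sinθ = 4.813 m counterclockwise, so Στ = 0 gives N·4.813 = 460.3 + 552.2·d.
ΣFy = 0 ⇒ N_floor = 1162 N, so the maximum friction is μ_s·N_floor = 0.44×1162 = 511.3 N. ΣFx = 0 ⇒ N_wall = f, so at the slipping point N = 511.3 N.
Substituting: 511.3×4.813 = 460.3 + 552.2·d ⇒ d = (2461 − 460.3) / 552.2 = 3.62 m.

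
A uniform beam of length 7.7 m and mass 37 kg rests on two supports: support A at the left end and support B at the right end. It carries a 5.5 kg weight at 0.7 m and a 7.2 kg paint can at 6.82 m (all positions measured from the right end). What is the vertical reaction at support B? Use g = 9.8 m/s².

Taking torques about support A:
Beam weight: 37 × 9.8 = 362.6 N down at 3.85 m → arm 3.85 m, τ = 362.6 × 3.85 = 1396 N·m clockwise.
Weight: 5.5 × 9.8 = 53.9 N down at 0.7 m → arm 7 m, τ = 53.9 × 7 = 377.3 N·m clockwise.
Paint can: 7.2 × 9.8 = 70.56 N down at 6.82 m → arm 0.88 m, τ = 70.56 × 0.88 = 62.09 N·m clockwise.
Net load moment about support A = 1835 N·m clockwise.
Reaction R at support B is upward at 0 m, arm 7.7 m → moment R × 7.7 counterclockwise.
Balancing moments: R × 7.7 = 1835, giving R = 238 N.

R_B ≈ 238 N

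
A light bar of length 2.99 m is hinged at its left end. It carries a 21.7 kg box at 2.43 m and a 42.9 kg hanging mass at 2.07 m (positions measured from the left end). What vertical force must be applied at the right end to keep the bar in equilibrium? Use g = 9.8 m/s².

Choose the left end as the axis so the unknown pivot reaction has zero arm there.
Box: 21.7 × 9.8 = 212.7 N down at 2.43 m → arm 2.43 m, τ = 212.7 × 2.43 = 516.9 N·m clockwise.
Hanging mass: 42.9 × 9.8 = 420.4 N down at 2.07 m → arm 2.07 m, τ = 420.4 × 2.07 = 870.2 N·m clockwise.
Net moment of the loads = 1387 N·m clockwise.
The upward force F acts at the right end, arm 2.99 m, giving F × 2.99 counterclockwise.
Balancing moments: F × 2.99 = 1387, giving F = 1387 / 2.99 = 464 N.

F ≈ 464 N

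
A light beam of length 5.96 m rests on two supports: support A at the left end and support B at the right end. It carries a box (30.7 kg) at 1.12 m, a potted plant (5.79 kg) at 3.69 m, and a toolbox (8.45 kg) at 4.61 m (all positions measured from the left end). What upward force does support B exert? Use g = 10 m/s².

Taking torques about support A:
Box: 30.7 × 10 = 307 N down at 1.12 m → arm 1.12 m, τ = 307 × 1.12 = 343.8 N·m clockwise.
Potted plant: 5.79 × 10 = 57.9 N down at 3.69 m → arm 3.69 m, τ = 57.9 × 3.69 = 213.7 N·m clockwise.
Toolbox: 8.45 × 10 = 84.5 N down at 4.61 m → arm 4.61 m, τ = 84.5 × 4.61 = 389.5 N·m clockwise.
Net load moment about support A = 947 N·m clockwise.
Reaction R at support B is upward at 5.96 m, arm 5.96 m → moment R × 5.96 counterclockwise.
Setting net torque to zero: R × 5.96 = 947 → R = 159 N.

R_B ≈ 159 N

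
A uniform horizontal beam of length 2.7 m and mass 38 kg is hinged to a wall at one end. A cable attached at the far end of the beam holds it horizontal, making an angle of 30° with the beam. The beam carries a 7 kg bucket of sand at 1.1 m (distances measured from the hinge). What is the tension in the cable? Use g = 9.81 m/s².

T ≈ 429 N

Choose the hinge as the axis so the unknown hinge reaction has zero arm there.
Beam weight: 38 × 9.81 = 372.8 N down at 1.35 m → arm 1.35 m, τ = 372.8 × 1.35 = 503.3 N·m clockwise.
Bucket of sand: 7 × 9.81 = 68.67 N down at 1.1 m → arm 1.1 m, τ = 68.67 × 1.1 = 75.54 N·m clockwise.
Total clockwise load moment = 578.8 N·m.
The cable tension T acts at 2.7 m; only its component perpendicular to the beam, T sinθ, produces torque. sin 30° = 0.5.
Στ = 0 ⇒ T × 2.7 × 0.5 = 578.8 ⇒ T = 578.8 / 1.35 = 429 N.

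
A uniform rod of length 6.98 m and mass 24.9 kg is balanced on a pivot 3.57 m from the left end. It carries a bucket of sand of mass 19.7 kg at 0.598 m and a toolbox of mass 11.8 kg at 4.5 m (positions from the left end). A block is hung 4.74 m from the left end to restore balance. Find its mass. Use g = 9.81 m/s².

Choose the pivot (at 3.57 m from the left end) as the axis so the support reaction has zero arm there.
Beam weight: 24.9 × 9.81 = 244.3 N down at 3.49 m → arm 0.08 m, τ = 244.3 × 0.08 = 19.54 N·m counterclockwise.
Bucket of sand: 19.7 × 9.81 = 193.3 N down at 0.598 m → arm 2.972 m, τ = 193.3 × 2.972 = 574.5 N·m counterclockwise.
Toolbox: 11.8 × 9.81 = 115.8 N down at 4.5 m → arm 0.93 m, τ = 115.8 × 0.93 = 107.7 N·m clockwise.
Net moment of known loads = 486.3 N·m counterclockwise.
An unknown mass m at 4.74 m has arm 1.17 m; its moment is m·g·1.17 clockwise.
Στ = 0 ⇒ m × 9.81 × 1.17 = 486.3 ⇒ m = 486.3 / (9.81 × 1.17) = 42.4 kg.

m ≈ 42.4 kg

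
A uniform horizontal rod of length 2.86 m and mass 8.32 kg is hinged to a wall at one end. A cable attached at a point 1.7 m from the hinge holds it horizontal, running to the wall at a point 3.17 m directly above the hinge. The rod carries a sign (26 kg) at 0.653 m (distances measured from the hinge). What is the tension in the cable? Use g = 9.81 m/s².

T ≈ 189 N

About the hinge:
Beam weight: 8.32 × 9.81 = 81.62 N down at 1.43 m → arm 1.43 m, τ = 81.62 × 1.43 = 116.7 N·m clockwise.
Sign: 26 × 9.81 = 255.1 N down at 0.653 m → arm 0.653 m, τ = 255.1 × 0.653 = 166.6 N·m clockwise.
Total clockwise load moment = 283.3 N·m.
The cable tension T acts at 1.7 m; only its component perpendicular to the rod, T sinθ, produces torque. sinθ = h/√(h²+d²) = 3.17/√(3.17²+1.7²) = 0.8813.
Στ = 0 ⇒ T × 1.7 × 0.8813 = 283.3 ⇒ T = 283.3 / 1.498 = 189 N.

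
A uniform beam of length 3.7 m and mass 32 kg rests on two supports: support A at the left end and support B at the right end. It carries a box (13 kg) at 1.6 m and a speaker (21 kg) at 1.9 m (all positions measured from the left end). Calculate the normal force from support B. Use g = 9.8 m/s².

Taking torques about support A:
Beam weight: 32 × 9.8 = 313.6 N down at 1.85 m → arm 1.85 m, τ = 313.6 × 1.85 = 580.2 N·m clockwise.
Box: 13 × 9.8 = 127.4 N down at 1.6 m → arm 1.6 m, τ = 127.4 × 1.6 = 203.8 N·m clockwise.
Speaker: 21 × 9.8 = 205.8 N down at 1.9 m → arm 1.9 m, τ = 205.8 × 1.9 = 391 N·m clockwise.
Net load moment about support A = 1175 N·m clockwise.
Reaction R at support B is upward at 3.7 m, arm 3.7 m → moment R × 3.7 counterclockwise.
Balancing moments: R × 3.7 = 1175, giving R = 318 N.

R_B ≈ 318 N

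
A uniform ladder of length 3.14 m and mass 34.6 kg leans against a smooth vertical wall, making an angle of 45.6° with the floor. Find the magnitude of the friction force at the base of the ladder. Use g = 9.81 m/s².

f ≈ 166 N

Taking torques about the foot of the ladder:
Ladder weight 34.6×9.81 = 339.4 N acts at 1.57 m along the ladder; its horizontal arm is 1.57·cos45.6° = 1.098 m → τ = 372.7 N·m clockwise.
Wall normal N acts horizontally at the top; its moment arm is the height L sinθ = 3.14·sin45.6° = 2.243 m, counterclockwise.
Balancing moments: N × 2.243 = 372.7, giving N = 166 N.
ΣFx = 0: friction at the foot balances the wall's push, so f = N_wall = 166 N.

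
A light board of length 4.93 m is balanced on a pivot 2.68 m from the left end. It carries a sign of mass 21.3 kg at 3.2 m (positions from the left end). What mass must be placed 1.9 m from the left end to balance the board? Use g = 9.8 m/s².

Sum moments about the pivot (at 2.68 m from the left end) (the support reaction has zero arm there).
Sign: 21.3 × 9.8 = 208.7 N down at 3.2 m → arm 0.52 m, τ = 208.7 × 0.52 = 108.5 N·m clockwise.
Net moment of known loads = 108.5 N·m clockwise.
An unknown mass m at 1.9 m has arm 0.78 m; its moment is m·g·0.78 counterclockwise.
Setting net torque to zero: m × 9.8 × 0.78 = 108.5 → m = 108.5 / (9.8 × 0.78) = 14.2 kg.

m ≈ 14.2 kg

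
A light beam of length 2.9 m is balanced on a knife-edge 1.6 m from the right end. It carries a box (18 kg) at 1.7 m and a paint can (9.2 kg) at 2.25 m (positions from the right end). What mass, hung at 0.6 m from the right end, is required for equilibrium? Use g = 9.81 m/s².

m ≈ 7.78 kg

Take moments about the knife-edge (at 1.6 m from the right end).
Box: 18 × 9.81 = 176.6 N down at 1.7 m → arm 0.1 m, τ = 176.6 × 0.1 = 17.66 N·m counterclockwise.
Paint can: 9.2 × 9.81 = 90.25 N down at 2.25 m → arm 0.65 m, τ = 90.25 × 0.65 = 58.66 N·m counterclockwise.
Net moment of known loads = 76.32 N·m counterclockwise.
An unknown mass m at 0.6 m has arm 1 m; its moment is m·g·1 clockwise.
Setting net torque to zero: m × 9.81 × 1 = 76.32 → m = 76.32 / (9.81 × 1) = 7.78 kg.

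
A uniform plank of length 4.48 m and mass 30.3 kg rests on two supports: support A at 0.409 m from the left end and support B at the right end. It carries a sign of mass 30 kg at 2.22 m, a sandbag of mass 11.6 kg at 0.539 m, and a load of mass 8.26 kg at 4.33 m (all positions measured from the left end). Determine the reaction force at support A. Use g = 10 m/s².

R_A ≈ 449 N

Sum moments about support B (its reaction then has zero moment arm).
Beam weight: 30.3 × 10 = 303 N down at 2.24 m → arm 2.24 m, τ = 303 × 2.24 = 678.7 N·m counterclockwise.
Sign: 30 × 10 = 300 N down at 2.22 m → arm 2.26 m, τ = 300 × 2.26 = 678 N·m counterclockwise.
Sandbag: 11.6 × 10 = 116 N down at 0.539 m → arm 3.941 m, τ = 116 × 3.941 = 457.2 N·m counterclockwise.
Load: 8.26 × 10 = 82.6 N down at 4.33 m → arm 0.15 m, τ = 82.6 × 0.15 = 12.39 N·m counterclockwise.
Net load moment about support B = 1826 N·m counterclockwise.
Reaction R at support A is upward at 0.409 m, arm 4.071 m → moment R × 4.071 clockwise.
For rotational equilibrium, R × 4.071 = 1826, so R = 449 N.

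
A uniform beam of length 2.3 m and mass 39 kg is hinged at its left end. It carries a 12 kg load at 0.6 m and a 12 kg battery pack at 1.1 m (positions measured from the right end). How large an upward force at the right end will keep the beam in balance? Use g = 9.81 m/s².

F ≈ 340 N

About the left end:
Beam weight: 39 × 9.81 = 382.6 N down at 1.15 m → arm 1.15 m, τ = 382.6 × 1.15 = 440 N·m clockwise.
Load: 12 × 9.81 = 117.7 N down at 0.6 m → arm 1.7 m, τ = 117.7 × 1.7 = 200.1 N·m clockwise.
Battery pack: 12 × 9.81 = 117.7 N down at 1.1 m → arm 1.2 m, τ = 117.7 × 1.2 = 141.2 N·m clockwise.
Net moment of the loads = 781.3 N·m clockwise.
The upward force F acts at the right end, arm 2.3 m, giving F × 2.3 counterclockwise.
Setting net torque to zero: F × 2.3 = 781.3 → F = 781.3 / 2.3 = 340 N.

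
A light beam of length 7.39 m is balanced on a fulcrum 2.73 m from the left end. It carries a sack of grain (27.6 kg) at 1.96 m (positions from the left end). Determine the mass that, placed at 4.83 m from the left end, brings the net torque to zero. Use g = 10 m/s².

m ≈ 10.1 kg

Sum moments about the fulcrum (at 2.73 m from the left end) (the support reaction has zero arm there).
Sack of grain: 27.6 × 10 = 276 N down at 1.96 m → arm 0.77 m, τ = 276 × 0.77 = 212.5 N·m counterclockwise.
Net moment of known loads = 212.5 N·m counterclockwise.
An unknown mass m at 4.83 m has arm 2.1 m; its moment is m·g·2.1 clockwise.
Στ = 0 ⇒ m × 10 × 2.1 = 212.5 ⇒ m = 212.5 / (10 × 2.1) = 10.1 kg.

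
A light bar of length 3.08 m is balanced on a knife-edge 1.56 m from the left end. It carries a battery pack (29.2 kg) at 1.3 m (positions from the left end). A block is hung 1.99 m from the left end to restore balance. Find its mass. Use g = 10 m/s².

m ≈ 17.7 kg

Taking torques about the knife-edge (at 1.56 m from the left end):
Battery pack: 29.2 × 10 = 292 N down at 1.3 m → arm 0.26 m, τ = 292 × 0.26 = 75.92 N·m counterclockwise.
Net moment of known loads = 75.92 N·m counterclockwise.
An unknown mass m at 1.99 m has arm 0.43 m; its moment is m·g·0.43 clockwise.
For rotational equilibrium, m × 10 × 0.43 = 75.92, so m = 75.92 / (10 × 0.43) = 17.7 kg.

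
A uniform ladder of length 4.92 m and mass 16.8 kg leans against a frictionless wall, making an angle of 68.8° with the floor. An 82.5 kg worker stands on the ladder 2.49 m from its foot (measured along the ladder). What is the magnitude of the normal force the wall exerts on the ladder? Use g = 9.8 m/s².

N_wall ≈ 191 N

Sum moments about the foot of the ladder (the floor normal and friction both act there and drop out).
Ladder weight 16.8×9.8 = 164.6 N acts at 2.46 m along the ladder; its horizontal arm is 2.46·cos68.8° = 0.8896 m → τ = 146.4 N·m clockwise.
Worker: 82.5×9.8 = 808.5 N at 2.49 m → arm 0.9004 m → τ = 728 N·m clockwise.
Wall normal N acts horizontally at the top; its moment arm is the height L sinθ = 4.92·sin68.8° = 4.587 m, counterclockwise.
Setting net torque to zero: N × 4.587 = 874.4 → N = 191 N.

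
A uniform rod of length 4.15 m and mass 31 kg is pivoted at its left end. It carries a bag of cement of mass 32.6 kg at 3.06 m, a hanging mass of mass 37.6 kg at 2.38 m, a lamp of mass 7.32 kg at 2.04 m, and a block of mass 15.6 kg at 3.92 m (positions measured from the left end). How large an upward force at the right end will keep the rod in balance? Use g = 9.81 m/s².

Choose the left end as the axis so the unknown pivot reaction has zero arm there.
Beam weight: 31 × 9.81 = 304.1 N down at 2.075 m → arm 2.075 m, τ = 304.1 × 2.075 = 631 N·m clockwise.
Bag of cement: 32.6 × 9.81 = 319.8 N down at 3.06 m → arm 3.06 m, τ = 319.8 × 3.06 = 978.6 N·m clockwise.
Hanging mass: 37.6 × 9.81 = 368.9 N down at 2.38 m → arm 2.38 m, τ = 368.9 × 2.38 = 878 N·m clockwise.
Lamp: 7.32 × 9.81 = 71.81 N down at 2.04 m → arm 2.04 m, τ = 71.81 × 2.04 = 146.5 N·m clockwise.
Block: 15.6 × 9.81 = 153 N down at 3.92 m → arm 3.92 m, τ = 153 × 3.92 = 599.8 N·m clockwise.
Net moment of the loads = 3234 N·m clockwise.
The upward force F acts at the right end, arm 4.15 m, giving F × 4.15 counterclockwise.
Setting net torque to zero: F × 4.15 = 3234 → F = 3234 / 4.15 = 779 N.

F ≈ 779 N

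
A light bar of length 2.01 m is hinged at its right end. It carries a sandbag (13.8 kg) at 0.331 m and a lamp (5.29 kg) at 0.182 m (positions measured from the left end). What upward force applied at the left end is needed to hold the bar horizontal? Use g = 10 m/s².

About the right end:
Sandbag: 13.8 × 10 = 138 N down at 0.331 m → arm 1.679 m, τ = 138 × 1.679 = 231.7 N·m counterclockwise.
Lamp: 5.29 × 10 = 52.9 N down at 0.182 m → arm 1.828 m, τ = 52.9 × 1.828 = 96.7 N·m counterclockwise.
Net moment of the loads = 328.4 N·m counterclockwise.
The upward force F acts at the left end, arm 2.01 m, giving F × 2.01 clockwise.
Στ = 0 ⇒ F × 2.01 = 328.4 ⇒ F = 328.4 / 2.01 = 163 N.

F ≈ 163 N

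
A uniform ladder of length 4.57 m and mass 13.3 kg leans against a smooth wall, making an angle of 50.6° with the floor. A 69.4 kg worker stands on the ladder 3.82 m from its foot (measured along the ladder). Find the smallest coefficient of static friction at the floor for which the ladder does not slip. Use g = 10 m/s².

Sum moments about the foot of the ladder (the floor normal and friction both act there and drop out).
Ladder weight 13.3×10 = 133 N acts at 2.285 m along the ladder; its horizontal arm is 2.285·cos50.6° = 1.45 m → τ = 192.8 N·m clockwise.
Worker: 69.4×10 = 694 N at 3.82 m → arm 2.425 m → τ = 1683 N·m clockwise.
Wall normal N acts horizontally at the top; its moment arm is the height L sinθ = 4.57·sin50.6° = 3.531 m, counterclockwise.
Balancing moments: N × 3.531 = 1876, giving N = 531.3 N.
ΣFx = 0 ⇒ f = N_wall = 531.3 N. ΣFy = 0 ⇒ N_floor = 827 N.
μ_min = f / N_floor = 531.3 / 827 = 0.642.

μ_min ≈ 0.642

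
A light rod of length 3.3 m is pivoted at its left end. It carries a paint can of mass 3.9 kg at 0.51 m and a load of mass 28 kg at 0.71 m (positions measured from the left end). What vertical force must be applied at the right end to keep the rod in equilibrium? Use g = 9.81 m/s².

F ≈ 65 N

Take moments about the left end.
Paint can: 3.9 × 9.81 = 38.26 N down at 0.51 m → arm 0.51 m, τ = 38.26 × 0.51 = 19.51 N·m clockwise.
Load: 28 × 9.81 = 274.7 N down at 0.71 m → arm 0.71 m, τ = 274.7 × 0.71 = 195 N·m clockwise.
Net moment of the loads = 214.5 N·m clockwise.
The upward force F acts at the right end, arm 3.3 m, giving F × 3.3 counterclockwise.
Στ = 0 ⇒ F × 3.3 = 214.5 ⇒ F = 214.5 / 3.3 = 65 N.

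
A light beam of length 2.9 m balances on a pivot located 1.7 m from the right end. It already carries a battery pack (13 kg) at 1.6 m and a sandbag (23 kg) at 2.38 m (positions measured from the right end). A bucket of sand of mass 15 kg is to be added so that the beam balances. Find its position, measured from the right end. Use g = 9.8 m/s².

Sum moments about the pivot (at 1.7 m from the right end) (the support reaction has zero arm there).
Battery pack: 13 × 9.8 = 127.4 N down at 1.6 m → arm 0.1 m, τ = 127.4 × 0.1 = 12.74 N·m clockwise.
Sandbag: 23 × 9.8 = 225.4 N down at 2.38 m → arm 0.68 m, τ = 225.4 × 0.68 = 153.3 N·m counterclockwise.
Net moment of existing loads = 140.6 N·m counterclockwise.
The bucket of sand weighs 15 × 9.8 = 147 N and must supply an equal clockwise moment, so its lever arm about the pivot is 140.6 / 147 = 0.956 m.
That puts it at 1.7 − 0.956 = 0.744 m from the right end.

x ≈ 0.744 m from the right end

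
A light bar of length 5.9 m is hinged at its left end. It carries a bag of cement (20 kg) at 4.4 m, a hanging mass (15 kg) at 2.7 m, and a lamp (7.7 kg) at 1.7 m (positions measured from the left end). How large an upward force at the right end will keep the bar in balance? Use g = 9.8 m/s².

F ≈ 235 N

Take moments about the left end.
Bag of cement: 20 × 9.8 = 196 N down at 4.4 m → arm 4.4 m, τ = 196 × 4.4 = 862.4 N·m clockwise.
Hanging mass: 15 × 9.8 = 147 N down at 2.7 m → arm 2.7 m, τ = 147 × 2.7 = 396.9 N·m clockwise.
Lamp: 7.7 × 9.8 = 75.46 N down at 1.7 m → arm 1.7 m, τ = 75.46 × 1.7 = 128.3 N·m clockwise.
Net moment of the loads = 1388 N·m clockwise.
The upward force F acts at the right end, arm 5.9 m, giving F × 5.9 counterclockwise.
Balancing moments: F × 5.9 = 1388, giving F = 1388 / 5.9 = 235 N.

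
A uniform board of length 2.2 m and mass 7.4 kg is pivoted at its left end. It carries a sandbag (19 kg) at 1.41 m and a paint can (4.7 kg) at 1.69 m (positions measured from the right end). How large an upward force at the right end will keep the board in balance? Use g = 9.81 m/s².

Taking torques about the left end:
Beam weight: 7.4 × 9.81 = 72.59 N down at 1.1 m → arm 1.1 m, τ = 72.59 × 1.1 = 79.85 N·m clockwise.
Sandbag: 19 × 9.81 = 186.4 N down at 1.41 m → arm 0.79 m, τ = 186.4 × 0.79 = 147.3 N·m clockwise.
Paint can: 4.7 × 9.81 = 46.11 N down at 1.69 m → arm 0.51 m, τ = 46.11 × 0.51 = 23.52 N·m clockwise.
Net moment of the loads = 250.7 N·m clockwise.
The upward force F acts at the right end, arm 2.2 m, giving F × 2.2 counterclockwise.
Balancing moments: F × 2.2 = 250.7, giving F = 250.7 / 2.2 = 114 N.

F ≈ 114 N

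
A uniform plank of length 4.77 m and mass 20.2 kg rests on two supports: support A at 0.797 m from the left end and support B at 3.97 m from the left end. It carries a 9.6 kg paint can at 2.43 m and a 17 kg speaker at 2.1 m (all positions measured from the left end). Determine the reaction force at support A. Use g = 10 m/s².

About support B:
Beam weight: 20.2 × 10 = 202 N down at 2.385 m → arm 1.585 m, τ = 202 × 1.585 = 320.2 N·m counterclockwise.
Paint can: 9.6 × 10 = 96 N down at 2.43 m → arm 1.54 m, τ = 96 × 1.54 = 147.8 N·m counterclockwise.
Speaker: 17 × 10 = 170 N down at 2.1 m → arm 1.87 m, τ = 170 × 1.87 = 317.9 N·m counterclockwise.
Net load moment about support B = 785.9 N·m counterclockwise.
Reaction R at support A is upward at 0.797 m, arm 3.173 m → moment R × 3.173 clockwise.
For rotational equilibrium, R × 3.173 = 785.9, so R = 248 N.

R_A ≈ 248 N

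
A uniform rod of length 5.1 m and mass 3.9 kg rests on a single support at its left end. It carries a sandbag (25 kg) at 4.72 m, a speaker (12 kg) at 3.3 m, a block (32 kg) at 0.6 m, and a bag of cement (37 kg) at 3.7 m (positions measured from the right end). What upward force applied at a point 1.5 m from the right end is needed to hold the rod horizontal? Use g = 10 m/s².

About the left end:
Beam weight: 3.9 × 10 = 39 N down at 2.55 m → arm 2.55 m, τ = 39 × 2.55 = 99.45 N·m clockwise.
Sandbag: 25 × 10 = 250 N down at 4.72 m → arm 0.38 m, τ = 250 × 0.38 = 95 N·m clockwise.
Speaker: 12 × 10 = 120 N down at 3.3 m → arm 1.8 m, τ = 120 × 1.8 = 216 N·m clockwise.
Block: 32 × 10 = 320 N down at 0.6 m → arm 4.5 m, τ = 320 × 4.5 = 1440 N·m clockwise.
Bag of cement: 37 × 10 = 370 N down at 3.7 m → arm 1.4 m, τ = 370 × 1.4 = 518 N·m clockwise.
Net moment of the loads = 2368 N·m clockwise.
The upward force F acts at a point 1.5 m from the right end, arm 3.6 m, giving F × 3.6 counterclockwise.
Balancing moments: F × 3.6 = 2368, giving F = 2368 / 3.6 = 658 N.

F ≈ 658 N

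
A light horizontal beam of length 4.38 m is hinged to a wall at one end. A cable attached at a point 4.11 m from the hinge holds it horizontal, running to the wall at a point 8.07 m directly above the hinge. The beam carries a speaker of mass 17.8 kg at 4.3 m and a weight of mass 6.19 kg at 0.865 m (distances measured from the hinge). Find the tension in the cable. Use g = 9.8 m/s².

T ≈ 219 N

Take moments about the hinge.
Speaker: 17.8 × 9.8 = 174.4 N down at 4.3 m → arm 4.3 m, τ = 174.4 × 4.3 = 749.9 N·m clockwise.
Weight: 6.19 × 9.8 = 60.66 N down at 0.865 m → arm 0.865 m, τ = 60.66 × 0.865 = 52.47 N·m clockwise.
Total clockwise load moment = 802.4 N·m.
The cable tension T acts at 4.11 m; only its component perpendicular to the beam, T sinθ, produces torque. sinθ = h/√(h²+d²) = 8.07/√(8.07²+4.11²) = 0.8911.
Setting net torque to zero: T × 4.11 × 0.8911 = 802.4 → T = 802.4 / 3.662 = 219 N.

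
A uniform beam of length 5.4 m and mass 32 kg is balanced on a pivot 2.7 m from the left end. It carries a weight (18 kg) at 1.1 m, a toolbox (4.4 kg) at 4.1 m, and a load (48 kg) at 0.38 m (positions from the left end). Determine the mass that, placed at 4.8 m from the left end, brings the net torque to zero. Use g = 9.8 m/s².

m ≈ 63.8 kg

Choose the pivot (at 2.7 m from the left end) as the axis so the support reaction has zero arm there.
Beam weight: acts at the pivot, moment arm 0 → no torque.
Weight: 18 × 9.8 = 176.4 N down at 1.1 m → arm 1.6 m, τ = 176.4 × 1.6 = 282.2 N·m counterclockwise.
Toolbox: 4.4 × 9.8 = 43.12 N down at 4.1 m → arm 1.4 m, τ = 43.12 × 1.4 = 60.37 N·m clockwise.
Load: 48 × 9.8 = 470.4 N down at 0.38 m → arm 2.32 m, τ = 470.4 × 2.32 = 1091 N·m counterclockwise.
Net moment of known loads = 1313 N·m counterclockwise.
An unknown mass m at 4.8 m has arm 2.1 m; its moment is m·g·2.1 clockwise.
Setting net torque to zero: m × 9.8 × 2.1 = 1313 → m = 1313 / (9.8 × 2.1) = 63.8 kg.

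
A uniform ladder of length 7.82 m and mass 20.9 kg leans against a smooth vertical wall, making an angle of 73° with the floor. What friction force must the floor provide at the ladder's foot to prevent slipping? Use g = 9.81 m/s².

f ≈ 31.3 N

Sum moments about the foot of the ladder (the floor normal and friction both act there and drop out).
Ladder weight 20.9×9.81 = 205 N acts at 3.91 m along the ladder; its horizontal arm is 3.91·cos73° = 1.143 m → τ = 234.3 N·m clockwise.
Wall normal N acts horizontally at the top; its moment arm is the height L sinθ = 7.82·sin73° = 7.478 m, counterclockwise.
Setting net torque to zero: N × 7.478 = 234.3 → N = 31.3 N.
ΣFx = 0: friction at the foot balances the wall's push, so f = N_wall = 31.3 N.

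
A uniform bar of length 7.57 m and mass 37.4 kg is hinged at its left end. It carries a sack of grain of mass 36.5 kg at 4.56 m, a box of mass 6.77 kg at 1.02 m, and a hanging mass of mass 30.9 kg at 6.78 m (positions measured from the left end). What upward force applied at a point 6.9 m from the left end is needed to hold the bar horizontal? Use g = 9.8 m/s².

Take moments about the left end.
Beam weight: 37.4 × 9.8 = 366.5 N down at 3.785 m → arm 3.785 m, τ = 366.5 × 3.785 = 1387 N·m clockwise.
Sack of grain: 36.5 × 9.8 = 357.7 N down at 4.56 m → arm 4.56 m, τ = 357.7 × 4.56 = 1631 N·m clockwise.
Box: 6.77 × 9.8 = 66.35 N down at 1.02 m → arm 1.02 m, τ = 66.35 × 1.02 = 67.68 N·m clockwise.
Hanging mass: 30.9 × 9.8 = 302.8 N down at 6.78 m → arm 6.78 m, τ = 302.8 × 6.78 = 2053 N·m clockwise.
Net moment of the loads = 5139 N·m clockwise.
The upward force F acts at a point 6.9 m from the left end, arm 6.9 m, giving F × 6.9 counterclockwise.
Balancing moments: F × 6.9 = 5139, giving F = 5139 / 6.9 = 745 N.

F ≈ 745 N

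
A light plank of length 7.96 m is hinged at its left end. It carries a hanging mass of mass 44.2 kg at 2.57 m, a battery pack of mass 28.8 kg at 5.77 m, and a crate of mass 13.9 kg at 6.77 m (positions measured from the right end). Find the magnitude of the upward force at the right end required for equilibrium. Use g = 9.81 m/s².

Choose the left end as the axis so the unknown pivot reaction has zero arm there.
Hanging mass: 44.2 × 9.81 = 433.6 N down at 2.57 m → arm 5.39 m, τ = 433.6 × 5.39 = 2337 N·m clockwise.
Battery pack: 28.8 × 9.81 = 282.5 N down at 5.77 m → arm 2.19 m, τ = 282.5 × 2.19 = 618.7 N·m clockwise.
Crate: 13.9 × 9.81 = 136.4 N down at 6.77 m → arm 1.19 m, τ = 136.4 × 1.19 = 162.3 N·m clockwise.
Net moment of the loads = 3118 N·m clockwise.
The upward force F acts at the right end, arm 7.96 m, giving F × 7.96 counterclockwise.
Balancing moments: F × 7.96 = 3118, giving F = 3118 / 7.96 = 392 N.

F ≈ 392 N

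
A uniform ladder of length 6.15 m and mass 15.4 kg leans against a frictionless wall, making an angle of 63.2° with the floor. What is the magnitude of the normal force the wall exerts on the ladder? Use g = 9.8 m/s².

N_wall ≈ 38.1 N

Taking torques about the foot of the ladder:
Ladder weight 15.4×9.8 = 150.9 N acts at 3.075 m along the ladder; its horizontal arm is 3.075·cos63.2° = 1.386 m → τ = 209.1 N·m clockwise.
Wall normal N acts horizontally at the top; its moment arm is the height L sinθ = 6.15·sin63.2° = 5.489 m, counterclockwise.
Στ = 0 ⇒ N × 5.489 = 209.1 ⇒ N = 38.1 N.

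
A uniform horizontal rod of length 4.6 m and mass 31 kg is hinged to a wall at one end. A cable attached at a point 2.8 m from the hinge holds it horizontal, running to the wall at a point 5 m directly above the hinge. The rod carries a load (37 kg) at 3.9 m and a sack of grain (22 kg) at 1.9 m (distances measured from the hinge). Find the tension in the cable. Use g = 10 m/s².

Sum moments about the hinge (the unknown hinge reaction has zero arm there).
Beam weight: 31 × 10 = 310 N down at 2.3 m → arm 2.3 m, τ = 310 × 2.3 = 713 N·m clockwise.
Load: 37 × 10 = 370 N down at 3.9 m → arm 3.9 m, τ = 370 × 3.9 = 1443 N·m clockwise.
Sack of grain: 22 × 10 = 220 N down at 1.9 m → arm 1.9 m, τ = 220 × 1.9 = 418 N·m clockwise.
Total clockwise load moment = 2574 N·m.
The cable tension T acts at 2.8 m; only its component perpendicular to the rod, T sinθ, produces torque. sinθ = h/√(h²+d²) = 5/√(5²+2.8²) = 0.8725.
Balancing moments: T × 2.8 × 0.8725 = 2574, giving T = 2574 / 2.443 = 1050 N.

T ≈ 1050 N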